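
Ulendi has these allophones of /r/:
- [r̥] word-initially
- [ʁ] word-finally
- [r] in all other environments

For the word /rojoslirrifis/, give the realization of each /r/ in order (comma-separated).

[r̥], [r], [r]

Occurrence 1 (position 1): word-initially → [r̥].
Occurrence 2 (position 8): no conditioning environment matches → elsewhere allophone [r].
Occurrence 3 (position 9): no conditioning environment matches → elsewhere allophone [r].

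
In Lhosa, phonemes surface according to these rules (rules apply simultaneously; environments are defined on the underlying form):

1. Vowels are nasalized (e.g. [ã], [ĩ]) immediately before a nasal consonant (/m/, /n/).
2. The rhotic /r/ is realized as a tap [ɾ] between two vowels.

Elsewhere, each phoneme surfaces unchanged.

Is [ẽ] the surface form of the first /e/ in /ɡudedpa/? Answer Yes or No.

/e/ — between /d/ and /d/; rule 1 does not apply here → [e].
The actual realization is [e], not [ẽ].

No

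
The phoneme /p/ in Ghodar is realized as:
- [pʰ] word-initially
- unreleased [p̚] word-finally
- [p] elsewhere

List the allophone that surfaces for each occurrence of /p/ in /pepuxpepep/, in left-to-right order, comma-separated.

Occurrence 1 (position 1): word-initially → [pʰ].
Occurrence 2 (position 3): no conditioning environment matches → elsewhere allophone [p].
Occurrence 3 (position 6): no conditioning environment matches → elsewhere allophone [p].
Occurrence 4 (position 8): no conditioning environment matches → elsewhere allophone [p].
Occurrence 5 (position 10): word-finally → [p̚].

[pʰ], [p], [p], [p], [p̚]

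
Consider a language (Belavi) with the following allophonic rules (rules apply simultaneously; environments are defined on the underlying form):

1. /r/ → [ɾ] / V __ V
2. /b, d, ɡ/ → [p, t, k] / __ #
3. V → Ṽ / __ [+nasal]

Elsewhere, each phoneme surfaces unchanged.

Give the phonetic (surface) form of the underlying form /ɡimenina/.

/ɡ/ (word-initial) fails the environment for rule 2, so it stays [ɡ].
Rule 3 applies to /i/ (between /ɡ/ and /m/: before a nasal consonant) → [ĩ].
/m/ (between /i/ and /e/): no rule targets it → [m].
/e/ (between /m/ and /n/): before a nasal consonant, so rule 3 applies → [ẽ].
/n/ — not in any rule's target class → [n].
/i/ — between /n/ and /n/, before a nasal consonant — surfaces as [ĩ] (rule 3).
/n/ stays [n].
/a/ (word-final): rule 3 targets it, but not before a nasal consonant → unchanged [a].

[ɡĩmẽnĩna]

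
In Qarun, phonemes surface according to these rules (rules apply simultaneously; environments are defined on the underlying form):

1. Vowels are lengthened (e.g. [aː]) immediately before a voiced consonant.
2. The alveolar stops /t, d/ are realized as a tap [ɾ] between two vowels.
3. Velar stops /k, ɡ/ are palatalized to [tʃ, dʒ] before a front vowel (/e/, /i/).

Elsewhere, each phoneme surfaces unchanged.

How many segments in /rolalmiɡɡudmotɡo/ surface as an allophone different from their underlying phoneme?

4

Segments that undergo a rule: /o/ → [oː] (rule 1); /a/ → [aː] (rule 1); /i/ → [iː] (rule 1); /u/ → [uː] (rule 1).
All other segments surface unchanged.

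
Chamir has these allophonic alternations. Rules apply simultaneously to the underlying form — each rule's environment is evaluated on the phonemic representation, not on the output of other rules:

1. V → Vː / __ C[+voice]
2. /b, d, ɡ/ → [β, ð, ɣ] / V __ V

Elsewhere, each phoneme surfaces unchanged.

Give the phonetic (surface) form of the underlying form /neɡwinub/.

/n/ stays [n].
/e/ meets the environment for rule 1 (before a voiced consonant) → [eː].
/ɡ/ (between /e/ and /w/): rule 2 targets it, but not between two vowels → unchanged [ɡ].
/w/ — not in any rule's target class → [w].
Rule 1 applies to /i/ (between /w/ and /n/: before a voiced consonant) → [iː].
/n/ (between /i/ and /u/) is unaffected → [n].
/u/ — between /n/ and /b/, before a voiced consonant — surfaces as [uː] (rule 1).
/b/ — word-final; rule 2 does not apply here → [b].

[neːɡwiːnuːb]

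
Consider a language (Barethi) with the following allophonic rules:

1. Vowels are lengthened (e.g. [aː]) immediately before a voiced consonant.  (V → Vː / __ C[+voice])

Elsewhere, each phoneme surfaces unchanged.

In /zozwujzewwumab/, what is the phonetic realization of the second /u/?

[uː]

/u/ — between /w/ and /m/, before a voiced consonant — surfaces as [uː] (rule 1).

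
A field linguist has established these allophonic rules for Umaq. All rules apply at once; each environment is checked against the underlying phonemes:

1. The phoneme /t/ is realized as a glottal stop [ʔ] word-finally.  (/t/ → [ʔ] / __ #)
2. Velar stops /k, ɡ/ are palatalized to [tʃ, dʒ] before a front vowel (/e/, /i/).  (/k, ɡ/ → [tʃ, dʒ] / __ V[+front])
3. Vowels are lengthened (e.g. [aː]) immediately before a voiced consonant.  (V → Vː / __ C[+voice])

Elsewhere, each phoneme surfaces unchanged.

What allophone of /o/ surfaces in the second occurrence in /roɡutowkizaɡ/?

/o/ (between /t/ and /w/): before a voiced consonant, so rule 3 applies → [oː].

[oː]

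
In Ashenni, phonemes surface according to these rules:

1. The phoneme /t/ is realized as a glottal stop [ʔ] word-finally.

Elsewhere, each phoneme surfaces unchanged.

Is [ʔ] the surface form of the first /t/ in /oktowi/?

/t/ (between /k/ and /o/): rule 1 targets it, but not word-finally → unchanged [t].
The actual realization is [t], not [ʔ].

No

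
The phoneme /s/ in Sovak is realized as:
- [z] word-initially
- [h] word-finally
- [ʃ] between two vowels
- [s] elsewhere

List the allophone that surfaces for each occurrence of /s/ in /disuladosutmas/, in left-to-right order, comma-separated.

Occurrence 1 (position 3): between two vowels → [ʃ].
Occurrence 2 (position 9): between two vowels → [ʃ].
Occurrence 3 (position 14): word-finally → [h].

[ʃ], [ʃ], [h]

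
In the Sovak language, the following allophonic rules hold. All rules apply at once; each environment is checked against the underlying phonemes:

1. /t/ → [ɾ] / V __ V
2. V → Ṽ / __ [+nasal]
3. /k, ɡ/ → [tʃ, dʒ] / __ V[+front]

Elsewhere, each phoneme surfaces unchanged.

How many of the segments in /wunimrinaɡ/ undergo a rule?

Segments that undergo a rule: /u/ → [ũ] (rule 2); /i/ → [ĩ] (rule 2); /i/ → [ĩ] (rule 2).
All other segments surface unchanged.

3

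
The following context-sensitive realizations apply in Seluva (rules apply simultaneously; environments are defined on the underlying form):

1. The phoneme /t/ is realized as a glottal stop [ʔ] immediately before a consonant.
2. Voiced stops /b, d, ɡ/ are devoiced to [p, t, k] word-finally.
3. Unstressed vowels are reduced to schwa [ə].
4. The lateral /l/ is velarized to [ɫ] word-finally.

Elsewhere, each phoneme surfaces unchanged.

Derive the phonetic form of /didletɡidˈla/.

/d/ — word-initial; rule 2 does not apply here → [d].
/i/ meets the environment for rule 3 (in an unstressed syllable) → [ə].
/d/ — between /i/ and /l/; rule 2 does not apply here → [d].
/l/ (between /d/ and /e/) is in the target of rule 4 but the environment (word-finally) is not met → [l].
/e/ meets the environment for rule 3 (in an unstressed syllable) → [ə].
/t/ meets the environment for rule 1 (immediately before a consonant) → [ʔ].
/ɡ/ (between /t/ and /i/): rule 2 targets it, but not word-finally → unchanged [ɡ].
/i/ — between /ɡ/ and /d/, in an unstressed syllable — surfaces as [ə] (rule 3).
/d/ — between /i/ and /l/; rule 2 does not apply here → [d].
/l/ (between /d/ and /a/) fails the environment for rule 4, so it stays [l].
/a/ — word-final; rule 3 does not apply here → [a].

[dədləʔɡədˈla]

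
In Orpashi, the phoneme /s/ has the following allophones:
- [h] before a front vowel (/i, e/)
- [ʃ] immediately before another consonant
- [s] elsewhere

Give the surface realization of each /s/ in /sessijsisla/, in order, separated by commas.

Occurrence 1 (position 1): before a front vowel (/i, e/) → [h].
Occurrence 2 (position 3): immediately before another consonant → [ʃ].
Occurrence 3 (position 4): before a front vowel (/i, e/) → [h].
Occurrence 4 (position 7): before a front vowel (/i, e/) → [h].
Occurrence 5 (position 9): immediately before another consonant → [ʃ].

[h], [ʃ], [h], [h], [ʃ]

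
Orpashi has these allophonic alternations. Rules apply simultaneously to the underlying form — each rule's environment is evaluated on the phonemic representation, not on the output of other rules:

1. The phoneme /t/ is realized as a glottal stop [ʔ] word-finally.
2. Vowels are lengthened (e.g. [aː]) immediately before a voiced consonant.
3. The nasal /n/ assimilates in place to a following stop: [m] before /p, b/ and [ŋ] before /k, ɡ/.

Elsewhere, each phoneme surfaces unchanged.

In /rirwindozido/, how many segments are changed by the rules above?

4

Segments that undergo a rule: /i/ → [iː] (rule 2); /i/ → [iː] (rule 2); /o/ → [oː] (rule 2); /i/ → [iː] (rule 2).
All other segments surface unchanged.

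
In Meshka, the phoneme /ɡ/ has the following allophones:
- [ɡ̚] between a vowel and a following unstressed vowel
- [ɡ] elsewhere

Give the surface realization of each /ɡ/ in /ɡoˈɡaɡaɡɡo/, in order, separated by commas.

Occurrence 1 (position 1): no conditioning environment matches → elsewhere allophone [ɡ].
Occurrence 2 (position 3): no conditioning environment matches → elsewhere allophone [ɡ].
Occurrence 3 (position 5): between a vowel and a following unstressed vowel → [ɡ̚].
Occurrence 4 (position 7): no conditioning environment matches → elsewhere allophone [ɡ].
Occurrence 5 (position 8): no conditioning environment matches → elsewhere allophone [ɡ].

[ɡ], [ɡ], [ɡ̚], [ɡ], [ɡ]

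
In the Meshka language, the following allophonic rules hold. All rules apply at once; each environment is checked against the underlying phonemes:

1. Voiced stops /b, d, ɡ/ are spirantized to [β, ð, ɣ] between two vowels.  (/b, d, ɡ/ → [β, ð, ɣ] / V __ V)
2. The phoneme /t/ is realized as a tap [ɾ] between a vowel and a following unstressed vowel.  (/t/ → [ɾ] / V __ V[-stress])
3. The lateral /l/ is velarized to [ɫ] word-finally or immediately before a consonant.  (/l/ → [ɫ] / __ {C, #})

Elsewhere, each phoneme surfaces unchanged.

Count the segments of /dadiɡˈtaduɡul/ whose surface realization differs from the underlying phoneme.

Segments that undergo a rule: /d/ → [ð] (rule 1); /d/ → [ð] (rule 1); /ɡ/ → [ɣ] (rule 1); /l/ → [ɫ] (rule 3).
All other segments surface unchanged.

4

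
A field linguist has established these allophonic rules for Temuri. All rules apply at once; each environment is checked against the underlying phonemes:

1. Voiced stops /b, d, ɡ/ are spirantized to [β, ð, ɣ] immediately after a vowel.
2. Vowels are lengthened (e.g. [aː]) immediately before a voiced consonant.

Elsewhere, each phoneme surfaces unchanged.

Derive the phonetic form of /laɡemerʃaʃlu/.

/l/ (word-initial): no rule targets it → [l].
/a/ meets the environment for rule 2 (before a voiced consonant) → [aː].
/ɡ/ (between /a/ and /e/): immediately after a vowel, so rule 1 applies → [ɣ].
/e/ — between /ɡ/ and /m/, before a voiced consonant — surfaces as [eː] (rule 2).
/m/ (between /e/ and /e/): no rule targets it → [m].
/e/ meets the environment for rule 2 (before a voiced consonant) → [eː].
/r/ (between /e/ and /ʃ/): no rule targets it → [r].
/ʃ/ (between /r/ and /a/): no rule targets it → [ʃ].
/a/ (between /ʃ/ and /ʃ/) is in the target of rule 2 but the environment (before a voiced consonant) is not met → [a].
/ʃ/ (between /a/ and /l/): no rule targets it → [ʃ].
/l/ — not in any rule's target class → [l].
/u/ (word-final): rule 2 targets it, but not before a voiced consonant → unchanged [u].

[laːɣeːmeːrʃaʃlu]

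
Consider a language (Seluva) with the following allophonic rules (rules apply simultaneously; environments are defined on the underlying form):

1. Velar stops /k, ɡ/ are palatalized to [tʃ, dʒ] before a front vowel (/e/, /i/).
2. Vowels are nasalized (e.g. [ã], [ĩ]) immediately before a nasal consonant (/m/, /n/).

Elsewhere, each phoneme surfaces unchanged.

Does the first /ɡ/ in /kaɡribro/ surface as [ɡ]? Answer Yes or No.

/ɡ/ (between /a/ and /r/) is in the target of rule 1 but the environment (before a front vowel) is not met → [ɡ].
The actual realization is [ɡ], which matches [ɡ].

Yes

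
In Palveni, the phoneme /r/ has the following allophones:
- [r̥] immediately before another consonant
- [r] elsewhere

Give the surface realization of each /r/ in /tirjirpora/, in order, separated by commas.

Occurrence 1 (position 3): immediately before another consonant → [r̥].
Occurrence 2 (position 6): immediately before another consonant → [r̥].
Occurrence 3 (position 9): no conditioning environment matches → elsewhere allophone [r].

[r̥], [r̥], [r]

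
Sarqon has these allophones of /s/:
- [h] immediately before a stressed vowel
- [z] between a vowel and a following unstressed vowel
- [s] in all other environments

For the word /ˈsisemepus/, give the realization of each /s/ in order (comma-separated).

[h], [z], [s]

Occurrence 1 (position 1): immediately before a stressed vowel → [h].
Occurrence 2 (position 3): between a vowel and a following unstressed vowel → [z].
Occurrence 3 (position 9): no conditioning environment matches → elsewhere allophone [s].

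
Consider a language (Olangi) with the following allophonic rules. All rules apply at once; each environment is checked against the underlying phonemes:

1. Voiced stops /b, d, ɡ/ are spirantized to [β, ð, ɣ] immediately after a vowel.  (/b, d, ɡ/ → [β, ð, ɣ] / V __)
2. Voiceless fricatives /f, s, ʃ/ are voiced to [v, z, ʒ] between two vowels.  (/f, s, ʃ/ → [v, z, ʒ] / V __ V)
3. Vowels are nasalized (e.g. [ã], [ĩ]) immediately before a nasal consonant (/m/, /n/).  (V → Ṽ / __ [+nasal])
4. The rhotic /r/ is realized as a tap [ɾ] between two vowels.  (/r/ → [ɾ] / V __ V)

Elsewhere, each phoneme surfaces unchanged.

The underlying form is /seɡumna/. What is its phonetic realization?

[seɣũmna]

/s/ (word-initial) fails the environment for rule 2, so it stays [s].
/e/ — between /s/ and /ɡ/; rule 3 does not apply here → [e].
Rule 1 applies to /ɡ/ (between /e/ and /u/: immediately after a vowel) → [ɣ].
/u/ (between /ɡ/ and /m/): before a nasal consonant, so rule 3 applies → [ũ].
/m/ stays [m].
/n/ — not in any rule's target class → [n].
/a/ — word-final; rule 3 does not apply here → [a].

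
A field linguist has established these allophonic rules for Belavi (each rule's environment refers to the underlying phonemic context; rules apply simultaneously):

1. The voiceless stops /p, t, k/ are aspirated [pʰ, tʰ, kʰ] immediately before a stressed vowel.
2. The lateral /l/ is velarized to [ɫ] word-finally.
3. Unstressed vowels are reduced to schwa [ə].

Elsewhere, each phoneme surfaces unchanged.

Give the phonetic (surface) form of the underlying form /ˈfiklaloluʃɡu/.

[ˈfiklələləʃɡə]

/f/ (word-initial) is unaffected → [f].
/i/ (between /f/ and /k/): rule 3 targets it, but not in an unstressed syllable → unchanged [i].
/k/ (between /i/ and /l/) fails the environment for rule 1, so it stays [k].
/l/ (between /k/ and /a/) fails the environment for rule 2, so it stays [l].
/a/ (between /l/ and /l/) occurs in an unstressed syllable → [ə] by rule 3.
/l/ (between /a/ and /o/): rule 2 targets it, but not word-finally → unchanged [l].
/o/ (between /l/ and /l/): in an unstressed syllable, so rule 3 applies → [ə].
/l/ (between /o/ and /u/) is in the target of rule 2 but the environment (word-finally) is not met → [l].
/u/ — between /l/ and /ʃ/, in an unstressed syllable — surfaces as [ə] (rule 3).
/ʃ/ (between /u/ and /ɡ/): no rule targets it → [ʃ].
/ɡ/ (between /ʃ/ and /u/) is unaffected → [ɡ].
/u/ (word-final): in an unstressed syllable, so rule 3 applies → [ə].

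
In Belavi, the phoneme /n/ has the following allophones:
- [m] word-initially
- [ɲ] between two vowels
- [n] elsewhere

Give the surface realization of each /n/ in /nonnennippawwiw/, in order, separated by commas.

Occurrence 1 (position 1): word-initially → [m].
Occurrence 2 (position 3): no conditioning environment matches → elsewhere allophone [n].
Occurrence 3 (position 4): no conditioning environment matches → elsewhere allophone [n].
Occurrence 4 (position 6): no conditioning environment matches → elsewhere allophone [n].
Occurrence 5 (position 7): no conditioning environment matches → elsewhere allophone [n].

[m], [n], [n], [n], [n]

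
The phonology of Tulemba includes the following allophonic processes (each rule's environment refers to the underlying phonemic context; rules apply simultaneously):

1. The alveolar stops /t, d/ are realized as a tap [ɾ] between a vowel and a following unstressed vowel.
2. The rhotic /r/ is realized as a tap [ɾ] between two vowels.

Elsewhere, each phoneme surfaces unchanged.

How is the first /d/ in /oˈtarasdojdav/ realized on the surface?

/d/ (between /s/ and /o/) fails the environment for rule 1, so it stays [d].

[d]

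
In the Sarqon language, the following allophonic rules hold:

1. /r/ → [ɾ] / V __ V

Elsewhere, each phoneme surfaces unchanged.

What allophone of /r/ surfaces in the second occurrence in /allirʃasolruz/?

[r]

/r/ (between /l/ and /u/) fails the environment for rule 1, so it stays [r].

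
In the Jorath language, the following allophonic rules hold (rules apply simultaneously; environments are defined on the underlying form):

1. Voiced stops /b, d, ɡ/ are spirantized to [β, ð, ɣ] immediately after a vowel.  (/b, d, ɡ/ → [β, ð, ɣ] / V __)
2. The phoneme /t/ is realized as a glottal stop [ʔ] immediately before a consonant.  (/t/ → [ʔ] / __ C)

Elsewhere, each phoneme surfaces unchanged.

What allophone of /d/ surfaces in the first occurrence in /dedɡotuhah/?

[d]

/d/ (word-initial) fails the environment for rule 1, so it stays [d].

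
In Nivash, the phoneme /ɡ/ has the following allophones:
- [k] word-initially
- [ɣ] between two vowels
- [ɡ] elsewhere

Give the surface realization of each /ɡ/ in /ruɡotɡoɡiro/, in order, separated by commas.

Occurrence 1 (position 3): between two vowels → [ɣ].
Occurrence 2 (position 6): no conditioning environment matches → elsewhere allophone [ɡ].
Occurrence 3 (position 8): between two vowels → [ɣ].

[ɣ], [ɡ], [ɣ]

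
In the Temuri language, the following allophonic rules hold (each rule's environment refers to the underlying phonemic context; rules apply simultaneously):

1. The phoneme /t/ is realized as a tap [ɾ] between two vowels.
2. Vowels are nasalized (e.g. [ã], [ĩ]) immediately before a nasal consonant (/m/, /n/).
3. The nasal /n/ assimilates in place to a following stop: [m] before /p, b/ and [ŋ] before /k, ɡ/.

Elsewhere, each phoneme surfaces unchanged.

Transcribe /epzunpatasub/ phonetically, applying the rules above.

/e/ (word-initial): rule 2 targets it, but not before a nasal consonant → unchanged [e].
/p/ stays [p].
/z/ stays [z].
/u/ (between /z/ and /n/) occurs before a nasal consonant → [ũ] by rule 2.
Rule 3 applies to /n/ (between /u/ and /p/: before a labial or velar stop) → [m].
/p/ (between /n/ and /a/): no rule targets it → [p].
/a/ (between /p/ and /t/) fails the environment for rule 2, so it stays [a].
/t/ (between /a/ and /a/) occurs between two vowels → [ɾ] by rule 1.
/a/ — between /t/ and /s/; rule 2 does not apply here → [a].
/s/ stays [s].
/u/ (between /s/ and /b/) is in the target of rule 2 but the environment (before a nasal consonant) is not met → [u].
/b/ (word-final) is unaffected → [b].

[epzũmpaɾasub]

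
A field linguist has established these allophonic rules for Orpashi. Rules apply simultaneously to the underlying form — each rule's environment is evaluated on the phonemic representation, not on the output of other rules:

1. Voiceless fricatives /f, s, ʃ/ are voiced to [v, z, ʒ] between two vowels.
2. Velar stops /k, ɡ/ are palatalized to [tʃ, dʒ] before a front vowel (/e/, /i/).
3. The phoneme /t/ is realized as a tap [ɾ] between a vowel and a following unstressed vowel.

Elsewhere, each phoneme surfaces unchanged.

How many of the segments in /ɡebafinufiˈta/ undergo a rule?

Segments that undergo a rule: /ɡ/ → [dʒ] (rule 2); /f/ → [v] (rule 1); /f/ → [v] (rule 1).
All other segments surface unchanged.

3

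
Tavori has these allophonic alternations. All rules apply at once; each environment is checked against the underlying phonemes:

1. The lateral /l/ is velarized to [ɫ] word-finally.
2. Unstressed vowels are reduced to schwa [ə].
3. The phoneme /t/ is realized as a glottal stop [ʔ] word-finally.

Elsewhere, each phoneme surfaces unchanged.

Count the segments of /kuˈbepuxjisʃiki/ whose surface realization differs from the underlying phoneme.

5

Segments that undergo a rule: /u/ → [ə] (rule 2); /u/ → [ə] (rule 2); /i/ → [ə] (rule 2); /i/ → [ə] (rule 2); /i/ → [ə] (rule 2).
All other segments surface unchanged.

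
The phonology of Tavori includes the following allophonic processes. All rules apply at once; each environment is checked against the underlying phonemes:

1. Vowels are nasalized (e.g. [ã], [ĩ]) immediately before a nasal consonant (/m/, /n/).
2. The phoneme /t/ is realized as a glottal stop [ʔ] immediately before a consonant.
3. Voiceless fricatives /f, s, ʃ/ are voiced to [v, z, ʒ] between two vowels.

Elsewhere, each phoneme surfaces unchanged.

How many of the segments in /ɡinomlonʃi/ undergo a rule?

Segments that undergo a rule: /i/ → [ĩ] (rule 1); /o/ → [õ] (rule 1); /o/ → [õ] (rule 1).
All other segments surface unchanged.

3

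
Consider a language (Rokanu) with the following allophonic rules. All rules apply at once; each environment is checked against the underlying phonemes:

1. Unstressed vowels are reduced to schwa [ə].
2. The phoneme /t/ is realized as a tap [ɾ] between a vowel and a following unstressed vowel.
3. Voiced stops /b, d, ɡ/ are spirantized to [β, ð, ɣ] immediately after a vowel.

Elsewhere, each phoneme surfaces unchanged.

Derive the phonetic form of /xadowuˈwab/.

[xəðəwəˈwaβ]

/a/ (between /x/ and /d/): in an unstressed syllable, so rule 1 applies → [ə].
/d/ — between /a/ and /o/, immediately after a vowel — surfaces as [ð] (rule 3).
Rule 1 applies to /o/ (between /d/ and /w/: in an unstressed syllable) → [ə].
Rule 1 applies to /u/ (between /w/ and /w/: in an unstressed syllable) → [ə].
/a/ — between /w/ and /b/; rule 1 does not apply here → [a].
/b/ meets the environment for rule 3 (immediately after a vowel) → [β].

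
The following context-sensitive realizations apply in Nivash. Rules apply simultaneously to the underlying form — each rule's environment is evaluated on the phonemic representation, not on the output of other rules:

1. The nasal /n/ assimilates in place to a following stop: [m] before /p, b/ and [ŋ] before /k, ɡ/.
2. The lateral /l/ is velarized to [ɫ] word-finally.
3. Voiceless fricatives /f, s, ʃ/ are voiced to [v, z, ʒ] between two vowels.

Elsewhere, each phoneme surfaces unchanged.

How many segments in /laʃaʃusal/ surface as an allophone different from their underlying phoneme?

4

Segments that undergo a rule: /ʃ/ → [ʒ] (rule 3); /ʃ/ → [ʒ] (rule 3); /s/ → [z] (rule 3); /l/ → [ɫ] (rule 2).
All other segments surface unchanged.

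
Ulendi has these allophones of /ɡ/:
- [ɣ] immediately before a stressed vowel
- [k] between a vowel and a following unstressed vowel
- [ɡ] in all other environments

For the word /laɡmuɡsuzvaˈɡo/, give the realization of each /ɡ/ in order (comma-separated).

[ɡ], [ɡ], [ɣ]

Occurrence 1 (position 3): no conditioning environment matches → elsewhere allophone [ɡ].
Occurrence 2 (position 6): no conditioning environment matches → elsewhere allophone [ɡ].
Occurrence 3 (position 12): immediately before a stressed vowel → [ɣ].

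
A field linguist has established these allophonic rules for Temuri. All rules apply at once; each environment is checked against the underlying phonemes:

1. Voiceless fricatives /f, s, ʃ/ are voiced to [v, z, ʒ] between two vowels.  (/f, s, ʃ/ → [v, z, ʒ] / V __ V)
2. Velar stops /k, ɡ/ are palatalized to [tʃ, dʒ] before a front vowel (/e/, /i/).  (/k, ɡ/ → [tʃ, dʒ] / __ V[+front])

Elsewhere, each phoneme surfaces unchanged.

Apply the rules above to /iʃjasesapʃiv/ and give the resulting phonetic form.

/i/ stays [i].
/ʃ/ (between /i/ and /j/): rule 1 targets it, but not between two vowels → unchanged [ʃ].
/j/ (between /ʃ/ and /a/) is unaffected → [j].
/a/ — not in any rule's target class → [a].
/s/ (between /a/ and /e/) occurs between two vowels → [z] by rule 1.
/e/ — not in any rule's target class → [e].
/s/ (between /e/ and /a/): between two vowels, so rule 1 applies → [z].
/a/ — not in any rule's target class → [a].
/p/ (between /a/ and /ʃ/): no rule targets it → [p].
/ʃ/ (between /p/ and /i/) fails the environment for rule 1, so it stays [ʃ].
/i/ (between /ʃ/ and /v/) is unaffected → [i].
/v/ (word-final) is unaffected → [v].

[iʃjazezapʃiv]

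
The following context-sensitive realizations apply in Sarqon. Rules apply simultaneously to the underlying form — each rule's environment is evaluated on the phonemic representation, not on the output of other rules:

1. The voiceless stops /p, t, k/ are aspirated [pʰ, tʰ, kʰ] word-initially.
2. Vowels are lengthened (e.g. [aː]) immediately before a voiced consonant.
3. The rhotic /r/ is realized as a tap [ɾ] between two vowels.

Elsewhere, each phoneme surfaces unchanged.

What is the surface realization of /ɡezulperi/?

/ɡ/ (word-initial) is unaffected → [ɡ].
Rule 2 applies to /e/ (between /ɡ/ and /z/: before a voiced consonant) → [eː].
/z/ (between /e/ and /u/) is unaffected → [z].
/u/ (between /z/ and /l/): before a voiced consonant, so rule 2 applies → [uː].
/l/ (between /u/ and /p/): no rule targets it → [l].
/p/ (between /l/ and /e/) is in the target of rule 1 but the environment (word-initially) is not met → [p].
/e/ — between /p/ and /r/, before a voiced consonant — surfaces as [eː] (rule 2).
/r/ (between /e/ and /i/): between two vowels, so rule 3 applies → [ɾ].
/i/ (word-final): rule 2 targets it, but not before a voiced consonant → unchanged [i].

[ɡeːzuːlpeːɾi]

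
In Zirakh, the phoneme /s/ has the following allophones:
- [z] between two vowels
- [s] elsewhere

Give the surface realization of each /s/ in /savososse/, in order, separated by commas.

[s], [z], [s], [s]

Occurrence 1 (position 1): no conditioning environment matches → elsewhere allophone [s].
Occurrence 2 (position 5): between two vowels → [z].
Occurrence 3 (position 7): no conditioning environment matches → elsewhere allophone [s].
Occurrence 4 (position 8): no conditioning environment matches → elsewhere allophone [s].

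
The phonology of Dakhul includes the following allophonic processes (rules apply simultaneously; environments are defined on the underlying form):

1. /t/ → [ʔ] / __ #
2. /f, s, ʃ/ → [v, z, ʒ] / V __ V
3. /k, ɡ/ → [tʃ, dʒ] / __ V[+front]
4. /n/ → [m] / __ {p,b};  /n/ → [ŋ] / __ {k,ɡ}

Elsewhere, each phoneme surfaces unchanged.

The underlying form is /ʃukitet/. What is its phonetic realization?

[ʃutʃiteʔ]

/ʃ/ (word-initial): rule 2 targets it, but not between two vowels → unchanged [ʃ].
/u/ (between /ʃ/ and /k/): no rule targets it → [u].
/k/ (between /u/ and /i/): before a front vowel, so rule 3 applies → [tʃ].
/i/ — not in any rule's target class → [i].
/t/ (between /i/ and /e/) is in the target of rule 1 but the environment (word-finally) is not met → [t].
/e/ (between /t/ and /t/): no rule targets it → [e].
/t/ — word-final, word-finally — surfaces as [ʔ] (rule 1).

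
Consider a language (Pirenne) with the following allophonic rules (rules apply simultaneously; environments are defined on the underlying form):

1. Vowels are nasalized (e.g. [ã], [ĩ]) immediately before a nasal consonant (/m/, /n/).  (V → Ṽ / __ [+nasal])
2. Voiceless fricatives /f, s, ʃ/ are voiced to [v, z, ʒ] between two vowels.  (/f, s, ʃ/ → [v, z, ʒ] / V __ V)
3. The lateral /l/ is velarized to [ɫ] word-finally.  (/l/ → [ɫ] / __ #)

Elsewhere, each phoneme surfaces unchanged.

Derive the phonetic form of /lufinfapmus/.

/l/ (word-initial) fails the environment for rule 3, so it stays [l].
/u/ (between /l/ and /f/): rule 1 targets it, but not before a nasal consonant → unchanged [u].
/f/ — between /u/ and /i/, between two vowels — surfaces as [v] (rule 2).
/i/ — between /f/ and /n/, before a nasal consonant — surfaces as [ĩ] (rule 1).
/n/ — not in any rule's target class → [n].
/f/ (between /n/ and /a/) fails the environment for rule 2, so it stays [f].
/a/ (between /f/ and /p/) fails the environment for rule 1, so it stays [a].
/p/ stays [p].
/m/ stays [m].
/u/ (between /m/ and /s/) is in the target of rule 1 but the environment (before a nasal consonant) is not met → [u].
/s/ — word-final; rule 2 does not apply here → [s].

[luvĩnfapmus]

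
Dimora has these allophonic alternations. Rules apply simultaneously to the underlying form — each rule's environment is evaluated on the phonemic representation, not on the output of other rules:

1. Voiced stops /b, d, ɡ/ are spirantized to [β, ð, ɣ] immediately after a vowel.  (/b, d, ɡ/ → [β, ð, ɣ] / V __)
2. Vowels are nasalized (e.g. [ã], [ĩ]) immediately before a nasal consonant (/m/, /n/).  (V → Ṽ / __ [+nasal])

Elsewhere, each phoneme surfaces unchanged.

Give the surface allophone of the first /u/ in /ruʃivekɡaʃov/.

[u]

/u/ (between /r/ and /ʃ/) is in the target of rule 2 but the environment (before a nasal consonant) is not met → [u].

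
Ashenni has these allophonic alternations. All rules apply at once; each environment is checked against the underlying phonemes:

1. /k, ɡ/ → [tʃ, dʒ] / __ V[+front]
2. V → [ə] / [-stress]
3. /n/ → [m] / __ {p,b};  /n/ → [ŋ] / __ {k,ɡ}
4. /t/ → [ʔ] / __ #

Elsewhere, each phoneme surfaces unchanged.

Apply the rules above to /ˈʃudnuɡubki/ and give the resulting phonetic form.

[ˈʃudnəɡəbtʃə]

/u/ — between /ʃ/ and /d/; rule 2 does not apply here → [u].
/n/ (between /d/ and /u/) fails the environment for rule 3, so it stays [n].
/u/ (between /n/ and /ɡ/): in an unstressed syllable, so rule 2 applies → [ə].
/ɡ/ (between /u/ and /u/) is in the target of rule 1 but the environment (before a front vowel) is not met → [ɡ].
Rule 2 applies to /u/ (between /ɡ/ and /b/: in an unstressed syllable) → [ə].
Rule 1 applies to /k/ (between /b/ and /i/: before a front vowel) → [tʃ].
Rule 2 applies to /i/ (word-final: in an unstressed syllable) → [ə].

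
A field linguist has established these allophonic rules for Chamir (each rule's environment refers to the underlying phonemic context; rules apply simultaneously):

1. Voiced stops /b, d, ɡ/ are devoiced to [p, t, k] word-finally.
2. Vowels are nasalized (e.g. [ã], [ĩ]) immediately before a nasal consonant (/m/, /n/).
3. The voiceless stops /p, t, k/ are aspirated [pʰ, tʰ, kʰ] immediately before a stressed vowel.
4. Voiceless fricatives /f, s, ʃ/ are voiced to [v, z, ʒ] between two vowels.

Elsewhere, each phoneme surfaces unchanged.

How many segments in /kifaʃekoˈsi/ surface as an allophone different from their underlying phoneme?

Segments that undergo a rule: /f/ → [v] (rule 4); /ʃ/ → [ʒ] (rule 4); /s/ → [z] (rule 4).
All other segments surface unchanged.

3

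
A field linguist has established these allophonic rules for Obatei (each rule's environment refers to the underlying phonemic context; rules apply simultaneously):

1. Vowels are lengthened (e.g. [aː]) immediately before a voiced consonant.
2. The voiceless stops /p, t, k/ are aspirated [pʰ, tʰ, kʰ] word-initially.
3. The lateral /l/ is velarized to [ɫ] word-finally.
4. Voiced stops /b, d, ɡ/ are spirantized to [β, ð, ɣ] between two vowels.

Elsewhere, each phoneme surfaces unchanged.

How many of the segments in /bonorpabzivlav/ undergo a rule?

5

Segments that undergo a rule: /o/ → [oː] (rule 1); /o/ → [oː] (rule 1); /a/ → [aː] (rule 1); /i/ → [iː] (rule 1); /a/ → [aː] (rule 1).
All other segments surface unchanged.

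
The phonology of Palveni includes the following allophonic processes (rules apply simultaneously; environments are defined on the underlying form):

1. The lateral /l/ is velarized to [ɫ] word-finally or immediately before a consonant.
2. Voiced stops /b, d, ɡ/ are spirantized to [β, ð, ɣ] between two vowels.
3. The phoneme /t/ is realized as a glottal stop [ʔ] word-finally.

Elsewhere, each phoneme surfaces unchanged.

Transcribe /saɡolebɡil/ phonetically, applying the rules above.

[saɣolebɡiɫ]

/s/ (word-initial) is unaffected → [s].
/a/ (between /s/ and /ɡ/): no rule targets it → [a].
/ɡ/ (between /a/ and /o/): between two vowels, so rule 2 applies → [ɣ].
/o/ (between /ɡ/ and /l/): no rule targets it → [o].
/l/ (between /o/ and /e/) fails the environment for rule 1, so it stays [l].
/e/ stays [e].
/b/ (between /e/ and /ɡ/): rule 2 targets it, but not between two vowels → unchanged [b].
/ɡ/ (between /b/ and /i/) is in the target of rule 2 but the environment (between two vowels) is not met → [ɡ].
/i/ (between /ɡ/ and /l/): no rule targets it → [i].
/l/ (word-final) occurs word-finally or immediately before a consonant → [ɫ] by rule 1.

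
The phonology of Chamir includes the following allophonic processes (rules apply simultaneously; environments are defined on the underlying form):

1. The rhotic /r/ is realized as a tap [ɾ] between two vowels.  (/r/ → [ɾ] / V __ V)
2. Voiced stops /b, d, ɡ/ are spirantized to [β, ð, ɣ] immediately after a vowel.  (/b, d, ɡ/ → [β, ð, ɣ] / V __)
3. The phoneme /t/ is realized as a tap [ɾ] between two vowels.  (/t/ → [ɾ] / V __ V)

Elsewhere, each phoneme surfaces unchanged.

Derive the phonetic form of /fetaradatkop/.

/t/ (between /e/ and /a/) occurs between two vowels → [ɾ] by rule 3.
/r/ (between /a/ and /a/) occurs between two vowels → [ɾ] by rule 1.
/d/ (between /a/ and /a/) occurs immediately after a vowel → [ð] by rule 2.
/t/ (between /a/ and /k/): rule 3 targets it, but not between two vowels → unchanged [t].

[feɾaɾaðatkop]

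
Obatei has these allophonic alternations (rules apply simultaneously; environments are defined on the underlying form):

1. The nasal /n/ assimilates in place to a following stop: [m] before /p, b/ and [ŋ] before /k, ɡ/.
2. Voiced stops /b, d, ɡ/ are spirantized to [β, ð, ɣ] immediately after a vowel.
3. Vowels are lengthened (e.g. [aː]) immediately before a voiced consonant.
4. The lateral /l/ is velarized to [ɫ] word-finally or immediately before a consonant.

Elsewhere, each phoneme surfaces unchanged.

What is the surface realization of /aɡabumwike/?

[aːɣaːβuːmwike]

/a/ (word-initial): before a voiced consonant, so rule 3 applies → [aː].
/ɡ/ (between /a/ and /a/) occurs immediately after a vowel → [ɣ] by rule 2.
/a/ — between /ɡ/ and /b/, before a voiced consonant — surfaces as [aː] (rule 3).
/b/ meets the environment for rule 2 (immediately after a vowel) → [β].
/u/ (between /b/ and /m/) occurs before a voiced consonant → [uː] by rule 3.
/i/ (between /w/ and /k/) is in the target of rule 3 but the environment (before a voiced consonant) is not met → [i].
/e/ — word-final; rule 3 does not apply here → [e].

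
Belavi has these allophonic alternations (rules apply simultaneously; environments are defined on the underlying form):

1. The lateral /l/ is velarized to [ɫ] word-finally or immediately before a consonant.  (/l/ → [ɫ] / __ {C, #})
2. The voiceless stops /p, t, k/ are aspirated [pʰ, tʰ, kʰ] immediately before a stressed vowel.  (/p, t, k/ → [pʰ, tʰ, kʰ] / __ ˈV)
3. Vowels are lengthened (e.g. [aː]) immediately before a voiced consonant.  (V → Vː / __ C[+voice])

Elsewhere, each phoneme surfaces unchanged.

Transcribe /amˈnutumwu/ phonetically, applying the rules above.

Rule 3 applies to /a/ (word-initial: before a voiced consonant) → [aː].
/m/ stays [m].
/n/ — not in any rule's target class → [n].
/u/ (between /n/ and /t/) is in the target of rule 3 but the environment (before a voiced consonant) is not met → [u].
/t/ (between /u/ and /u/) fails the environment for rule 2, so it stays [t].
Rule 3 applies to /u/ (between /t/ and /m/: before a voiced consonant) → [uː].
/m/ stays [m].
/w/ (between /m/ and /u/) is unaffected → [w].
/u/ — word-final; rule 3 does not apply here → [u].

[aːmˈnutuːmwu]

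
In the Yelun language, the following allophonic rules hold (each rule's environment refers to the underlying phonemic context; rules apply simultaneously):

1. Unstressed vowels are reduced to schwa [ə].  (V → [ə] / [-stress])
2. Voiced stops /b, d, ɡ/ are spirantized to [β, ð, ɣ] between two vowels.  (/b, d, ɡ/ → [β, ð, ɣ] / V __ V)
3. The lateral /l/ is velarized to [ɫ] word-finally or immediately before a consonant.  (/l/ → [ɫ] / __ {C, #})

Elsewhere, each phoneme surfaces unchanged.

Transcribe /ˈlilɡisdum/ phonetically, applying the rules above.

/l/ (word-initial): rule 3 targets it, but not word-finally or immediately before a consonant → unchanged [l].
/i/ (between /l/ and /l/) is in the target of rule 1 but the environment (in an unstressed syllable) is not met → [i].
/l/ (between /i/ and /ɡ/) occurs word-finally or immediately before a consonant → [ɫ] by rule 3.
/ɡ/ (between /l/ and /i/) fails the environment for rule 2, so it stays [ɡ].
/i/ meets the environment for rule 1 (in an unstressed syllable) → [ə].
/s/ (between /i/ and /d/) is unaffected → [s].
/d/ (between /s/ and /u/) is in the target of rule 2 but the environment (between two vowels) is not met → [d].
/u/ meets the environment for rule 1 (in an unstressed syllable) → [ə].
/m/ — not in any rule's target class → [m].

[ˈliɫɡəsdəm]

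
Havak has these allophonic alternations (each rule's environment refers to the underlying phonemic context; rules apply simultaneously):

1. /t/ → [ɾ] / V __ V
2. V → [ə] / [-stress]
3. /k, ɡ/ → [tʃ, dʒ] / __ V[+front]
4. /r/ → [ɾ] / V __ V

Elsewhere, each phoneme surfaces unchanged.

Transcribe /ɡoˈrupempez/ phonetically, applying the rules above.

[ɡəˈɾupəmpəz]

/ɡ/ — word-initial; rule 3 does not apply here → [ɡ].
Rule 2 applies to /o/ (between /ɡ/ and /r/: in an unstressed syllable) → [ə].
/r/ meets the environment for rule 4 (between two vowels) → [ɾ].
/u/ (between /r/ and /p/): rule 2 targets it, but not in an unstressed syllable → unchanged [u].
/p/ — not in any rule's target class → [p].
/e/ (between /p/ and /m/): in an unstressed syllable, so rule 2 applies → [ə].
/m/ (between /e/ and /p/): no rule targets it → [m].
/p/ (between /m/ and /e/) is unaffected → [p].
/e/ — between /p/ and /z/, in an unstressed syllable — surfaces as [ə] (rule 2).
/z/ stays [z].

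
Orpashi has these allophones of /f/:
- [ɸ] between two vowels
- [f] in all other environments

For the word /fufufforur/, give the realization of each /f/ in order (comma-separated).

[f], [ɸ], [f], [f]

Occurrence 1 (position 1): no conditioning environment matches → elsewhere allophone [f].
Occurrence 2 (position 3): between two vowels → [ɸ].
Occurrence 3 (position 5): no conditioning environment matches → elsewhere allophone [f].
Occurrence 4 (position 6): no conditioning environment matches → elsewhere allophone [f].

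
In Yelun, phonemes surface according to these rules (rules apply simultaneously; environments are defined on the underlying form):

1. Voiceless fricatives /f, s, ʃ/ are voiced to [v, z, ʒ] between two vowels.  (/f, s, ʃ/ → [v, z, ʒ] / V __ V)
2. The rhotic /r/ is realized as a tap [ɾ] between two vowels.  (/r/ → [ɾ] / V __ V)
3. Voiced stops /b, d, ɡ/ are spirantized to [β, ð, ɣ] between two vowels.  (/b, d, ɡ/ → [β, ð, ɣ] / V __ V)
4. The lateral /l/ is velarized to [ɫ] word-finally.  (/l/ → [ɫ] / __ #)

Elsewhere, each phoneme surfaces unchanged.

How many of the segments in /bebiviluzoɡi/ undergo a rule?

2

Segments that undergo a rule: /b/ → [β] (rule 3); /ɡ/ → [ɣ] (rule 3).
All other segments surface unchanged.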